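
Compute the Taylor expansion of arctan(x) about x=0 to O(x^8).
-x^7/7 + x^5/5 - x^3/3 + x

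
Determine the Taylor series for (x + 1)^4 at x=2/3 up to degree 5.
625/81 + 500·(x - 2/3)/27 + 50·(x - 2/3)^2/3 + 20·(x - 2/3)^3/3 + (x - 2/3)^4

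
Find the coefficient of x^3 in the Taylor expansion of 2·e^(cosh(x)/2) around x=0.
Expand to order 3: 2·e^(cosh(x)/2) = x^2·e^(1/2)/2 + 2·e^(1/2) + O(x^4).
The coefficient of x^3 is 0.

Final answer: 0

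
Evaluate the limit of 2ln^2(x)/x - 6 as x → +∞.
The quotient is an ∞/∞ indeterminate form as x → +∞.
The polynomial denominator x dominates the logarithmic numerator (any positive power of x ≫ ln^2(x) as x → ∞), so the quotient → 0.
Adding the constant: 0 - 6 = -6. Limit = -6.

Final answer: -6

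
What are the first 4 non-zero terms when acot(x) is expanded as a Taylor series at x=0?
-x^5/5 + x^3/3 - x + π/2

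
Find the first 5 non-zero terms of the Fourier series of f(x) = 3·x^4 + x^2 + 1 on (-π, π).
(140 - 24·π^2)·cos(x) + (-8 + 6·π^2)·cos(2·x) + (4/3 - 8·π^2/3)·cos(3·x) + (-5/16 + 3·π^2/2)·cos(4·x) + 1 + π^2/3 + 3·π^4/5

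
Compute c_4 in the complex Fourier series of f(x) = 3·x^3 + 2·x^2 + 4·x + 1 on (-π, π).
Compute the real Fourier coefficients first: a_4 = 1/2, b_4 = -3·π^2/2 - 23/16.
Then c_4 = (a_4 − i·b_4)/2 = 1/4 + 23·i/32 + 3·i·π^2/4.

Final answer: 1/4 + 23·i/32 + 3·i·π^2/4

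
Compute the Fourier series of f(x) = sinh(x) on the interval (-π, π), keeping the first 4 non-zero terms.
sin(x)·sinh(π)/π - 4·sin(2·x)·sinh(π)/(5·π) + 3·sin(3·x)·sinh(π)/(5·π) - 8·sin(4·x)·sinh(π)/(17·π)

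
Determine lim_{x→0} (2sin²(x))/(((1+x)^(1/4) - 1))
Both numerator and denominator → 0 as x → 0; this is a 0/0 indeterminate form.
Expand each to leading order near x = 0: numerator ~ 2·x^2, denominator ~ x/4.
The limit of the ratio is 0.

Final answer: 0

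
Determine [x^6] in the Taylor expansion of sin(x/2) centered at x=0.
Expand to order 6: sin(x/2) = x^5/3840 - x^3/48 + x/2 + O(x^7).
The coefficient of x^6 is 0.

Final answer: 0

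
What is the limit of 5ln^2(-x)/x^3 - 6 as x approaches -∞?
The quotient is an ∞/∞ indeterminate form as x → -∞.
Compare growth rates of the dominant terms (exponentials ≫ polynomials ≫ logarithms), or apply L'Hôpital's rule; the quotient → 0.
Adding the constant: 0 - 6 = -6. Limit = -6.

Final answer: -6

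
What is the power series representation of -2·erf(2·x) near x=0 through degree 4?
32·x^3/(3·√(π)) - 8·x/√(π)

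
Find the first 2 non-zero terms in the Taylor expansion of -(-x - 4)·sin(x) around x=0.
x^2 + 4·x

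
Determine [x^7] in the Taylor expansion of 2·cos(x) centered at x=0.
Expand to order 7: 2·cos(x) = -x^6/360 + x^4/12 - x^2 + 2 + O(x^8).
The coefficient of x^7 is 0.

Final answer: 0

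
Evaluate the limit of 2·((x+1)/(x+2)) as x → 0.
Direct substitution at x = 0 gives 1.

Final answer: 1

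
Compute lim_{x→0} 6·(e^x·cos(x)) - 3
Direct substitution at x = 0 gives 3.

Final answer: 3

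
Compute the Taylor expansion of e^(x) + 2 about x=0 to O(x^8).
x^7/5040 + x^6/720 + x^5/120 + x^4/24 + x^3/6 + x^2/2 + x + 3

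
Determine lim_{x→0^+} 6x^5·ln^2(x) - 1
The product is a 0·∞ indeterminate form at x → 0⁺.
Rewrite the product as 6·ln^2(x) / x^(-5) and apply L'Hôpital, or use the standard hierarchy x^(-5) ≫ |ln x|^2 as x → 0⁺.
The indeterminate product → 0, so the limit = -1.

Final answer: -1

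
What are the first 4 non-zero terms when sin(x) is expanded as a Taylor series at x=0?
-x^7/5040 + x^5/120 - x^3/6 + x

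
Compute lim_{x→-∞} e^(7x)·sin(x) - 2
Evaluate the dominant behaviour as x → -∞; each term tends to a finite value or vanishes.
Limit = -2.

Final answer: -2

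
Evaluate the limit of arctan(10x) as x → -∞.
Evaluate the dominant behaviour as x → -∞; each term tends to a finite value or vanishes.
Limit = -π/2.

Final answer: -π/2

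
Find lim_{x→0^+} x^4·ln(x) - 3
The product is a 0·∞ indeterminate form at x → 0⁺.
Rewrite the product as ln(x) / x^(-4) and apply L'Hôpital, or use the standard hierarchy x^(-4) ≫ |ln x| as x → 0⁺.
The indeterminate product → 0, so the limit = -3.

Final answer: -3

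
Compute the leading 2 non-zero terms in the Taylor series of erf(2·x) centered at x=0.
-16·x^3/(3·√(π)) + 4·x/√(π)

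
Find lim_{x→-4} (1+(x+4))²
Direct substitution at x = -4 gives 1.

Final answer: 1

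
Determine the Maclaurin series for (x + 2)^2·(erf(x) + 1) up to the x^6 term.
4·x^6/(5·√(π)) + 2·x^5/(15·√(π)) - 8·x^4/(3·√(π)) - 2·x^3/(3·√(π)) + x^2·(1 + 8/√(π)) + x·(4 + 8/√(π)) + 4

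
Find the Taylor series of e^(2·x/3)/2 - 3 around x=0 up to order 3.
2·x^3/81 + x^2/9 + x/3 - 5/2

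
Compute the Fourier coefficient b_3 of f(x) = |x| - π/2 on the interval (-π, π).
b_3 = (1/π) ∫_{-π}^{π} f(x)·sin(3x) dx.
Evaluate the integral (use parity and integration by parts as needed): b_3 = 0.

Final answer: 0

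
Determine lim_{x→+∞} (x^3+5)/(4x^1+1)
This is an ∞/∞ indeterminate form as x → +∞.
Divide numerator and denominator by x^3 and let the lower-order terms vanish; the numerator's degree 3 exceeds the denominator's degree 1, so the quotient diverges.
Limit = ∞.

Final answer: ∞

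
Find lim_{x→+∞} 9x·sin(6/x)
As x → +∞: let u = 6/x → 0⁺; then 9·x·sin(6/x) = 9·6·sin(u)/u → 9·6·1 = 54.
Limit = 54.

Final answer: 54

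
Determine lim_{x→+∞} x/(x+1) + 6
Evaluate the dominant behaviour as x → +∞; each term tends to a finite value or vanishes.
Limit = 7.

Final answer: 7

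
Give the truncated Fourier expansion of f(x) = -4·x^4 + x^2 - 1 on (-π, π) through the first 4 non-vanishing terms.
(-196 + 32·π^2)·cos(x) + (13 - 8·π^2)·cos(2·x) + (-76/27 + 32·π^2/9)·cos(3·x) - 4·π^4/5 - 1 + π^2/3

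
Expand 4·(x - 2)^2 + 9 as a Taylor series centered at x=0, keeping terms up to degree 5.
4·x^2 - 16·x + 25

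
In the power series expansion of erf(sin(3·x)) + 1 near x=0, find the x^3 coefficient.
Expand to order 3: erf(sin(3·x)) + 1 = -27·x^3/√(π) + 6·x/√(π) + 1 + O(x^4).
The coefficient of x^3 is -27/√(π).

Final answer: -27/√(π)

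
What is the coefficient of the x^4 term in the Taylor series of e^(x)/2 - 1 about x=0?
Expand to order 4: e^(x)/2 - 1 = x^4/48 + x^3/12 + x^2/4 + x/2 - 1/2 + O(x^5).
The coefficient of x^4 is 1/48.

Final answer: 1/48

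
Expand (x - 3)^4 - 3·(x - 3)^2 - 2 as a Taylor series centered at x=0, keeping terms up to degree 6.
x^4 - 12·x^3 + 51·x^2 - 90·x + 52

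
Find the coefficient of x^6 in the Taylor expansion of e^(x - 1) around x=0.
Expand to order 6: e^(x - 1) = x^6·e^(-1)/720 + x^5·e^(-1)/120 + x^4·e^(-1)/24 + x^3·e^(-1)/6 + x^2·e^(-1)/2 + x·e^(-1) + e^(-1) + O(x^7).
The coefficient of x^6 is e^(-1)/720.

Final answer: e^(-1)/720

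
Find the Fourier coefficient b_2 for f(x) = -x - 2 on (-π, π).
b_2 = (1/π) ∫_{-π}^{π} f(x)·sin(2x) dx.
Evaluate the integral (use parity and integration by parts as needed): b_2 = 1.

Final answer: 1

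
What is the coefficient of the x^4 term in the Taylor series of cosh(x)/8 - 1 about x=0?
Expand to order 4: cosh(x)/8 - 1 = x^4/192 + x^2/16 - 7/8 + O(x^5).
The coefficient of x^4 is 1/192.

Final answer: 1/192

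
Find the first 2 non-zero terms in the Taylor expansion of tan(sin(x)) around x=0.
x^3/6 + x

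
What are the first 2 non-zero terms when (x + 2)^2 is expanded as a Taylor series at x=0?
4·x + 4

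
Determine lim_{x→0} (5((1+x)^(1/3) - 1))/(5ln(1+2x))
Both numerator and denominator → 0 as x → 0; this is a 0/0 indeterminate form.
Expand each to leading order near x = 0: numerator ~ 5·x/3, denominator ~ 10·x.
The limit of the ratio is 1/6.

Final answer: 1/6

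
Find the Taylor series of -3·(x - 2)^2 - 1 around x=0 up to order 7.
-3·x^2 + 12·x - 13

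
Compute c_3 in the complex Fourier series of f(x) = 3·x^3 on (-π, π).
Compute the real Fourier coefficients first: a_3 = 0, b_3 = -4/3 + 2·π^2.
Then c_3 = (a_3 − i·b_3)/2 = -i·π^2 + 2·i/3.

Final answer: -i·π^2 + 2·i/3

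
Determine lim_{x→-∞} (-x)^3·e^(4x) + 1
The product is a 0·∞ indeterminate form at x → -∞.
Rewrite the product as (-x)^3 / e^(-4x) (an ∞/∞ form) and apply L'Hôpital, or use the standard hierarchy e^(4|x|) ≫ |(-x)^3| as x → -∞.
The indeterminate product → 0, so the limit = 1.

Final answer: 1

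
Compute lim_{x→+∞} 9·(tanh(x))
Evaluate the dominant behaviour as x → +∞; each term tends to a finite value or vanishes.
Limit = 9.

Final answer: 9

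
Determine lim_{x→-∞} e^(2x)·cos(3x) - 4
Evaluate the dominant behaviour as x → -∞; each term tends to a finite value or vanishes.
Limit = -4.

Final answer: -4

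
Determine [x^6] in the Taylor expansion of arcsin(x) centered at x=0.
Expand to order 6: arcsin(x) = 3·x^5/40 + x^3/6 + x + O(x^7).
The coefficient of x^6 is 0.

Final answer: 0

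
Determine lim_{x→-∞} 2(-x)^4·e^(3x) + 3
The product is a 0·∞ indeterminate form at x → -∞.
Rewrite the product as 2(-x)^4 / e^(-3x) (an ∞/∞ form) and apply L'Hôpital, or use the standard hierarchy e^(3|x|) ≫ |(-x)^4| as x → -∞.
The indeterminate product → 0, so the limit = 3.

Final answer: 3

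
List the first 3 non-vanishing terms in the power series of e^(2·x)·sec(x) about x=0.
5·x^2/2 + 2·x + 1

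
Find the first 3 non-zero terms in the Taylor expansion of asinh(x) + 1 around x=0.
-x^3/6 + x + 1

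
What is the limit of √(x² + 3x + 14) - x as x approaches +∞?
This is an ∞ − ∞ indeterminate form.
Multiply and divide by the conjugate √(x²+3x + 14) + x; the x² terms cancel, leaving (3x + 14)/(√(x²+3x + 14)+x) → 3/2.
Limit = 3/2.

Final answer: 3/2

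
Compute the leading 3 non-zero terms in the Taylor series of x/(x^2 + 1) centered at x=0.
x^5 - x^3 + x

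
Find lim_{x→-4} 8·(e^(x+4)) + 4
Direct substitution at x = -4 gives 12.

Final answer: 12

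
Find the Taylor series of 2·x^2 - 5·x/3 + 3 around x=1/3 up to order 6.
8/3 - (x - 1/3)/3 + 2·(x - 1/3)^2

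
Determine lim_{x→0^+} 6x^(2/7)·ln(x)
This is a 0·∞ indeterminate form at x → 0⁺.
Rewrite the product as 6·ln(x) / x^(-2/7) and apply L'Hôpital, or use the standard hierarchy x^(-2/7) ≫ |ln x| as x → 0⁺.
The indeterminate product → 0, so the limit = 0.

Final answer: 0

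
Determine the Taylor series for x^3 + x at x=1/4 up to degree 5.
17/64 + 19·(x - 1/4)/16 + 3·(x - 1/4)^2/4 + (x - 1/4)^3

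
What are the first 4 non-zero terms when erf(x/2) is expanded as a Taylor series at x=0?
-x^7/(2688·√(π)) + x^5/(160·√(π)) - x^3/(12·√(π)) + x/√(π)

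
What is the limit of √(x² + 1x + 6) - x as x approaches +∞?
As x → +∞: multiply by the conjugate to get (1x+6)/(√(x²+1x+6)+x); the denominator ~ 2x, so the limit is 1/2.
Limit = 1/2.

Final answer: 1/2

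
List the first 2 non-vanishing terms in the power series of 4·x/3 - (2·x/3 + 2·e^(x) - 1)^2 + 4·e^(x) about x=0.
3 - 64·x^2/9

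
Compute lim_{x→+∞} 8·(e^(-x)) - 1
Evaluate the dominant behaviour as x → +∞; each term tends to a finite value or vanishes.
Limit = -1.

Final answer: -1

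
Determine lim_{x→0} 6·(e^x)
Direct substitution at x = 0 gives 6.

Final answer: 6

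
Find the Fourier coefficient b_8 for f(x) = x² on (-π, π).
b_8 = (1/π) ∫_{-π}^{π} f(x)·sin(8x) dx.
Evaluate the integral (use parity and integration by parts as needed): b_8 = 0.

Final answer: 0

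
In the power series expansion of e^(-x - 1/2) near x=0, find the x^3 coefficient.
Expand to order 3: e^(-x - 1/2) = -x^3·e^(-1/2)/6 + x^2·e^(-1/2)/2 - x·e^(-1/2) + e^(-1/2) + O(x^4).
The coefficient of x^3 is -e^(-1/2)/6.

Final answer: -e^(-1/2)/6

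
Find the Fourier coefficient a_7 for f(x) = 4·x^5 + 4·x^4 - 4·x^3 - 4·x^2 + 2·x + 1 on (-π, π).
a_7 = (1/π) ∫_{-π}^{π} f(x)·cos(7x) dx.
Evaluate the integral (use parity and integration by parts as needed): a_7 = 976/2401 - 32·π^2/49.

Final answer: 976/2401 - 32·π^2/49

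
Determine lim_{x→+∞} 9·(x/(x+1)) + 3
Evaluate the dominant behaviour as x → +∞; each term tends to a finite value or vanishes.
Limit = 12.

Final answer: 12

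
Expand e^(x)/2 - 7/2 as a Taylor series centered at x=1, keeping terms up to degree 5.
-7/2 + e/2 + e·(x - 1)/2 + e·(x - 1)^2/4 + e·(x - 1)^3/12 + e·(x - 1)^4/48 + e·(x - 1)^5/240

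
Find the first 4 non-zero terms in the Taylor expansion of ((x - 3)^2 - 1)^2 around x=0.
-12·x^3 + 52·x^2 - 96·x + 64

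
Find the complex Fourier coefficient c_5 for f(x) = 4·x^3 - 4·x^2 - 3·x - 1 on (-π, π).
Compute the real Fourier coefficients first: a_5 = 16/25, b_5 = -198/125 + 8·π^2/5.
Then c_5 = (a_5 − i·b_5)/2 = 8/25 - 4·i·π^2/5 + 99·i/125.

Final answer: 8/25 - 4·i·π^2/5 + 99·i/125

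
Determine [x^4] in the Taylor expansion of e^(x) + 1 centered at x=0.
Expand to order 4: e^(x) + 1 = x^4/24 + x^3/6 + x^2/2 + x + 2 + O(x^5).
The coefficient of x^4 is 1/24.

Final answer: 1/24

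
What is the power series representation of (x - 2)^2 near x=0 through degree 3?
x^2 - 4·x + 4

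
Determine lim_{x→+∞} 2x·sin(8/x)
As x → +∞: let u = 8/x → 0⁺; then 2·x·sin(8/x) = 2·8·sin(u)/u → 2·8·1 = 16.
Limit = 16.

Final answer: 16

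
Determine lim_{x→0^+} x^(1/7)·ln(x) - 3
The product is a 0·∞ indeterminate form at x → 0⁺.
Rewrite the product as ln(x) / x^(-1/7) and apply L'Hôpital, or use the standard hierarchy x^(-1/7) ≫ |ln x| as x → 0⁺.
The indeterminate product → 0, so the limit = -3.

Final answer: -3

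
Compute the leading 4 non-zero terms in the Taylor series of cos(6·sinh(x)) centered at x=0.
-148·x^6/5 + 48·x^4 - 18·x^2 + 1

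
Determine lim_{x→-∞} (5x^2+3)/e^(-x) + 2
The quotient is an ∞/∞ indeterminate form as x → -∞.
Compare growth rates of the dominant terms (exponentials ≫ polynomials ≫ logarithms), or apply L'Hôpital's rule; the quotient → 0.
Adding the constant: 0 + 2 = 2. Limit = 2.

Final answer: 2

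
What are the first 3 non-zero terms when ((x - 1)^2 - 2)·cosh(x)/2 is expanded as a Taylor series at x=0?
x^2/4 - x - 1/2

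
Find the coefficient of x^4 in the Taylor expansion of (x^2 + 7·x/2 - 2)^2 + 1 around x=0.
Expand to order 4: (x^2 + 7·x/2 - 2)^2 + 1 = x^4 + 7·x^3 + 33·x^2/4 - 14·x + 5 + O(x^5).
The coefficient of x^4 is 1.

Final answer: 1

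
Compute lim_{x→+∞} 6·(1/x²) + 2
Evaluate the dominant behaviour as x → +∞; each term tends to a finite value or vanishes.
Limit = 2.

Final answer: 2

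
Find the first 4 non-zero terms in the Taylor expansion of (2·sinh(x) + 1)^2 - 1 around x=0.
4·x^4/3 + 2·x^3/3 + 4·x^2 + 4·x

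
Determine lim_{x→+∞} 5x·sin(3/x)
As x → +∞: let u = 3/x → 0⁺; then 5·x·sin(3/x) = 5·3·sin(u)/u → 5·3·1 = 15.
Limit = 15.

Final answer: 15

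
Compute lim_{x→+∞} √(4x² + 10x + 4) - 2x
As x → +∞: multiply by the conjugate to get (10x+4)/(√(4x²+10x+4)+2x); the denominator ~ 4x, so the limit is 10/4 = 5/2.
Limit = 5/2.

Final answer: 5/2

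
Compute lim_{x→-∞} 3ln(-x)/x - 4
The quotient is an ∞/∞ indeterminate form as x → -∞.
Compare growth rates of the dominant terms (exponentials ≫ polynomials ≫ logarithms), or apply L'Hôpital's rule; the quotient → 0.
Adding the constant: 0 - 4 = -4. Limit = -4.

Final answer: -4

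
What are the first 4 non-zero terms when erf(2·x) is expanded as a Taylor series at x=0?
-128·x^7/(21·√(π)) + 32·x^5/(5·√(π)) - 16·x^3/(3·√(π)) + 4·x/√(π)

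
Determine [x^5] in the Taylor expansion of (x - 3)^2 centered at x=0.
Expand to order 5: (x - 3)^2 = x^2 - 6·x + 9 + O(x^6).
The coefficient of x^5 is 0.

Final answer: 0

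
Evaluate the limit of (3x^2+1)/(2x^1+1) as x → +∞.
This is an ∞/∞ indeterminate form as x → +∞.
Divide numerator and denominator by x^2 and let the lower-order terms vanish; the numerator's degree 2 exceeds the denominator's degree 1, so the quotient diverges.
Limit = ∞.

Final answer: ∞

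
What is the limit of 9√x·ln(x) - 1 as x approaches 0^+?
The product is a 0·∞ indeterminate form at x → 0⁺.
Rewrite the product as 9·ln(x) / x^(-1/2) and apply L'Hôpital, or use the standard hierarchy x^(-1/2) ≫ |ln x| as x → 0⁺.
The indeterminate product → 0, so the limit = -1.

Final answer: -1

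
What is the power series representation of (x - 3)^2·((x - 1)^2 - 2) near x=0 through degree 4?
x^4 - 8·x^3 + 20·x^2 - 12·x - 9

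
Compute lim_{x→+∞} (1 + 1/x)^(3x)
As x → +∞: write (1 + 1/x)^(3x) = ((1 + 1/x)^x)^3 → (e^1)^3 = e^3.
Limit = e^(3).

Final answer: e^(3)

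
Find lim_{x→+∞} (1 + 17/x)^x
As x → +∞: this is the defining limit (1 + 17/x)^x → e^17.
Limit = e^(17).

Final answer: e^(17)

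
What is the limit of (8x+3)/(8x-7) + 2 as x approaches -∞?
Evaluate the dominant behaviour as x → -∞; each term tends to a finite value or vanishes.
Limit = 3.

Final answer: 3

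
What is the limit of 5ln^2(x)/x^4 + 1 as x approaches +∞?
The quotient is an ∞/∞ indeterminate form as x → +∞.
The polynomial denominator x^4 dominates the logarithmic numerator (any positive power of x ≫ ln^2(x) as x → ∞), so the quotient → 0.
Adding the constant: 0 + 1 = 1. Limit = 1.

Final answer: 1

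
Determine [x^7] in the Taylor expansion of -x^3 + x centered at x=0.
Expand to order 7: -x^3 + x = -x^3 + x + O(x^8).
The coefficient of x^7 is 0.

Final answer: 0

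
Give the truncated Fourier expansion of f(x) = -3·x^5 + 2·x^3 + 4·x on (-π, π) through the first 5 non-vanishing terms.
(-736 - 6·π^4 + 124·π^2)·sin(x) + (-17·π^2 + 43/2 + 3·π^4)·sin(2·x) + (-2·π^4 - 32/27 + 52·π^2/9)·sin(3·x) + (-23·π^2/8 - 59/64 + 3·π^4/2)·sin(4·x) + (-6·π^4/5 + 736/625 + 44·π^2/25)·sin(5·x)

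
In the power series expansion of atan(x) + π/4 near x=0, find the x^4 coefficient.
Expand to order 4: atan(x) + π/4 = -x^3/3 + x + π/4 + O(x^5).
The coefficient of x^4 is 0.

Final answer: 0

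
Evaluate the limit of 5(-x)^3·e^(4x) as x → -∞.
This is a 0·∞ indeterminate form at x → -∞.
Rewrite the product as 5(-x)^3 / e^(-4x) (an ∞/∞ form) and apply L'Hôpital, or use the standard hierarchy e^(4|x|) ≫ |(-x)^3| as x → -∞.
The indeterminate product → 0, so the limit = 0.

Final answer: 0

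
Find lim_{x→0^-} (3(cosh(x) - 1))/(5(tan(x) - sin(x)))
Both numerator and denominator → 0 as x → 0^-; this is a 0/0 indeterminate form.
Expand each to leading order near x = 0: numerator ~ 3·x^2/2, denominator ~ 5·x^3/2.
The limit of the ratio is -∞.

Final answer: -∞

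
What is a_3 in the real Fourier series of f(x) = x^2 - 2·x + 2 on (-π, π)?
a_3 = (1/π) ∫_{-π}^{π} f(x)·cos(3x) dx.
Evaluate the integral (use parity and integration by parts as needed): a_3 = -4/9.

Final answer: -4/9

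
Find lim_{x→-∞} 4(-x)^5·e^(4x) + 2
The product is a 0·∞ indeterminate form at x → -∞.
Rewrite the product as 4(-x)^5 / e^(-4x) (an ∞/∞ form) and apply L'Hôpital, or use the standard hierarchy e^(4|x|) ≫ |(-x)^5| as x → -∞.
The indeterminate product → 0, so the limit = 2.

Final answer: 2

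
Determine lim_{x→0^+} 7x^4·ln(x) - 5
The product is a 0·∞ indeterminate form at x → 0⁺.
Rewrite the product as 7·ln(x) / x^(-4) and apply L'Hôpital, or use the standard hierarchy x^(-4) ≫ |ln x| as x → 0⁺.
The indeterminate product → 0, so the limit = -5.

Final answer: -5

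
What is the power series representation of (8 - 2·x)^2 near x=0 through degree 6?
4·x^2 - 32·x + 64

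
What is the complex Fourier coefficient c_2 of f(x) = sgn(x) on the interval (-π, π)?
Compute the real Fourier coefficients first: a_2 = 0, b_2 = 0.
Then c_2 = (a_2 − i·b_2)/2 = 0.

Final answer: 0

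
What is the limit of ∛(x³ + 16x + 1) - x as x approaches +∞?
This is an ∞ − ∞ indeterminate form.
Multiply by (A² + AB + B²)/(A² + AB + B²) where A = ∛(x³+16x + 1), B = x to use A³ − B³ = (A−B)(A²+AB+B²); the x³ terms cancel, leaving (16x + 1)/(A²+AB+B²) with denominator ~ 3x², so the limit is 0.
Limit = 0.

Final answer: 0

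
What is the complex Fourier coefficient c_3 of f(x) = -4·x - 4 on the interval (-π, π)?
Compute the real Fourier coefficients first: a_3 = 0, b_3 = -8/3.
Then c_3 = (a_3 − i·b_3)/2 = 4·i/3.

Final answer: 4·i/3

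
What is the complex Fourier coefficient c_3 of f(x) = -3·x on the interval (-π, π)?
Compute the real Fourier coefficients first: a_3 = 0, b_3 = -2.
Then c_3 = (a_3 − i·b_3)/2 = i.

Final answer: i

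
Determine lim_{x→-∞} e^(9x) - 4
Evaluate the dominant behaviour as x → -∞; each term tends to a finite value or vanishes.
Limit = -4.

Final answer: -4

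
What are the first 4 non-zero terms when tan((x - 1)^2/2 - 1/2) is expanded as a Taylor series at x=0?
x^4/2 - x^3/3 + x^2/2 - x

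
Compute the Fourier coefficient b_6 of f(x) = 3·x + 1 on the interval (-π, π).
b_6 = (1/π) ∫_{-π}^{π} f(x)·sin(6x) dx.
Evaluate the integral (use parity and integration by parts as needed): b_6 = -1.

Final answer: -1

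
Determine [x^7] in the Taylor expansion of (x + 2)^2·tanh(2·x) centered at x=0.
Expand to order 7: (x + 2)^2·tanh(2·x) = -1472·x^7/63 + 256·x^6/15 + 72·x^5/5 - 32·x^4/3 - 26·x^3/3 + 8·x^2 + 8·x + O(x^8).
The coefficient of x^7 is -1472/63.

Final answer: -1472/63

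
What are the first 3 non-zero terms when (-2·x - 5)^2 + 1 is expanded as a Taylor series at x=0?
4·x^2 + 20·x + 26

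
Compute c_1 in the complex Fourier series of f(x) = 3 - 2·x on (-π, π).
Compute the real Fourier coefficients first: a_1 = 0, b_1 = -4.
Then c_1 = (a_1 − i·b_1)/2 = 2·i.

Final answer: 2·i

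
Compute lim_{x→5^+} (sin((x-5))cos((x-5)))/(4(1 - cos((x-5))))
Both numerator and denominator → 0 as x → 5^+; this is a 0/0 indeterminate form.
Expand each to leading order near x = 5: numerator ~ (x - 5), denominator ~ 2·(x - 5)^2.
The limit of the ratio is ∞.

Final answer: ∞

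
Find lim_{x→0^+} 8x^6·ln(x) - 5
The product is a 0·∞ indeterminate form at x → 0⁺.
Rewrite the product as 8·ln(x) / x^(-6) and apply L'Hôpital, or use the standard hierarchy x^(-6) ≫ |ln x| as x → 0⁺.
The indeterminate product → 0, so the limit = -5.

Final answer: -5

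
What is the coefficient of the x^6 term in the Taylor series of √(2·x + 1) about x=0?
Expand to order 6: √(2·x + 1) = -21·x^6/16 + 7·x^5/8 - 5·x^4/8 + x^3/2 - x^2/2 + x + 1 + O(x^7).
The coefficient of x^6 is -21/16.

Final answer: -21/16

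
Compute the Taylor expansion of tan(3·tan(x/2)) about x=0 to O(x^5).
5·x^3/4 + 3·x/2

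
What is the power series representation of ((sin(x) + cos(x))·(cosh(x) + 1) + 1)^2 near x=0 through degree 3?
-x^3 + x^2 + 12·x + 9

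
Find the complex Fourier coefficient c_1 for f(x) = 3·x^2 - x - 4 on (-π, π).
Compute the real Fourier coefficients first: a_1 = -12, b_1 = -2.
Then c_1 = (a_1 − i·b_1)/2 = -6 + i.

Final answer: -6 + i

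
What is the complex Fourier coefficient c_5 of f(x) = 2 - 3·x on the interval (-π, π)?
Compute the real Fourier coefficients first: a_5 = 0, b_5 = -6/5.
Then c_5 = (a_5 − i·b_5)/2 = 3·i/5.

Final answer: 3·i/5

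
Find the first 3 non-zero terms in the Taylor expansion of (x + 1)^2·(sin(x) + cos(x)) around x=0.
5·x^2/2 + 3·x + 1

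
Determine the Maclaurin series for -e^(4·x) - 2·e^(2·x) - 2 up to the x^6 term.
-88·x^6/15 - 136·x^5/15 - 12·x^4 - 40·x^3/3 - 12·x^2 - 8·x - 5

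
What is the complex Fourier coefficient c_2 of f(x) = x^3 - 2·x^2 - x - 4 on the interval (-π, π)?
Compute the real Fourier coefficients first: a_2 = -2, b_2 = 5/2 - π^2.
Then c_2 = (a_2 − i·b_2)/2 = -1 - 5·i/4 + i·π^2/2.

Final answer: -1 - 5·i/4 + i·π^2/2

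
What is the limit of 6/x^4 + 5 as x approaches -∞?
Evaluate the dominant behaviour as x → -∞; each term tends to a finite value or vanishes.
Limit = 5.

Final answer: 5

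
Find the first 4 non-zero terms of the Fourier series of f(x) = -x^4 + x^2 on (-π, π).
(-52 + 8·π^2)·cos(x) + (4 - 2·π^2)·cos(2·x) + (-28/27 + 8·π^2/9)·cos(3·x) - π^4/5 + π^2/3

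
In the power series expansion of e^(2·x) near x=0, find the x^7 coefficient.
Expand to order 7: e^(2·x) = 8·x^7/315 + 4·x^6/45 + 4·x^5/15 + 2·x^4/3 + 4·x^3/3 + 2·x^2 + 2·x + 1 + O(x^8).
The coefficient of x^7 is 8/315.

Final answer: 8/315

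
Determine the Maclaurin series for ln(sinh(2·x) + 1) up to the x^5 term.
12·x^5 - 20·x^4/3 + 4·x^3 - 2·x^2 + 2·x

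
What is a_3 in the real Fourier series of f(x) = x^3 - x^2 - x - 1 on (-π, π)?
a_3 = (1/π) ∫_{-π}^{π} f(x)·cos(3x) dx.
Evaluate the integral (use parity and integration by parts as needed): a_3 = 4/9.

Final answer: 4/9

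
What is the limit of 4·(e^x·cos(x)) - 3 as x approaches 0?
Direct substitution at x = 0 gives 1.

Final answer: 1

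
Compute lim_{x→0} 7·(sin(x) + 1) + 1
Direct substitution at x = 0 gives 8.

Final answer: 8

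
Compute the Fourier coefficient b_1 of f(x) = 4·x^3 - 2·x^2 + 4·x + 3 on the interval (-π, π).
b_1 = (1/π) ∫_{-π}^{π} f(x)·sin(1x) dx.
Evaluate the integral (use parity and integration by parts as needed): b_1 = -40 + 8·π^2.

Final answer: -40 + 8·π^2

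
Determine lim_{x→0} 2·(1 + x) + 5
Direct substitution at x = 0 gives 7.

Final answer: 7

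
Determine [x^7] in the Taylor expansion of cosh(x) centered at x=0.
Expand to order 7: cosh(x) = x^6/720 + x^4/24 + x^2/2 + 1 + O(x^8).
The coefficient of x^7 is 0.

Final answer: 0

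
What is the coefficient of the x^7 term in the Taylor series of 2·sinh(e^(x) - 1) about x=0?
Expand to order 7: 2·sinh(e^(x) - 1) = 443·x^7/2520 + 53·x^6/180 + 9·x^5/20 + 7·x^4/12 + 2·x^3/3 + x^2 + 2·x + O(x^8).
The coefficient of x^7 is 443/2520.

Final answer: 443/2520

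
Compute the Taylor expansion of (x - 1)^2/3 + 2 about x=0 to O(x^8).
x^2/3 - 2·x/3 + 7/3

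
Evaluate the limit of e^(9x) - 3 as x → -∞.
Evaluate the dominant behaviour as x → -∞; each term tends to a finite value or vanishes.
Limit = -3.

Final answer: -3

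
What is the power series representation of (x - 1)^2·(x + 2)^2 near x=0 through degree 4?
x^4 + 2·x^3 - 3·x^2 - 4·x + 4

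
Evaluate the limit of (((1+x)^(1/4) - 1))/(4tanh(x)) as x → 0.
Both numerator and denominator → 0 as x → 0; this is a 0/0 indeterminate form.
Expand each to leading order near x = 0: numerator ~ x/4, denominator ~ 4·x.
The limit of the ratio is 1/16.

Final answer: 1/16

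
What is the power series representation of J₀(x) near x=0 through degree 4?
x^4/64 - x^2/4 + 1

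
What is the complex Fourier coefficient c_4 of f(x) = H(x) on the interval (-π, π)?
Compute the real Fourier coefficients first: a_4 = 0, b_4 = 0.
Then c_4 = (a_4 − i·b_4)/2 = 0.

Final answer: 0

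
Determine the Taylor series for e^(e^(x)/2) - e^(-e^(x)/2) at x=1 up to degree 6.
(-1 + e^(e))·e^(-e/2) + (e + e·e^(e))·e^(-e/2)·(x - 1)/2 + (-e^(2) + 2·e + 2·e·e^(e) + e^(2)·e^(e))·e^(-e/2)·(x - 1)^2/8 + (-6·e^(2) + 4·e + e^(3) + 4·e·e^(e) + e^(3)·e^(e) + 6·e^(2)·e^(e))·e^(-e/2)·(x - 1)^3/48 + (-28·e^(2) - e^(4) + 8·e + 12·e^(3) + 8·e·e^(e) + e^(4)·e^(e) + 28·e^(2)·e^(e) + 12·e^(3)·e^(e))·e^(-e/2)·(x - 1)^4/384 + (-20·e^(4) - 120·e^(2) + 16·e + e^(5) + 16·e·e^(e) + 100·e^(3) + e^(5)·e^(e) + 120·e^(2)·e^(e) + 20·e^(4)·e^(e) + 100·e^(3)·e^(e))·e^(-e/2)·(x - 1)^5/3840 + (-260·e^(4) - 496·e^(2) - e^(6) + 32·e + 32·e·e^(e) + 30·e^(5) + e^(6)·e^(e) + 720·e^(3) + 496·e^(2)·e^(e) + 30·e^(5)·e^(e) + 260·e^(4)·e^(e) + 720·e^(3)·e^(e))·e^(-e/2)·(x - 1)^6/46080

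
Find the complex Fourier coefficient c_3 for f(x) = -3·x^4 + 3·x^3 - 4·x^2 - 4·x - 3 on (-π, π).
Compute the real Fourier coefficients first: a_3 = 8·π^2/3, b_3 = -4 + 2·π^2.
Then c_3 = (a_3 − i·b_3)/2 = 4·π^2/3 - i·π^2 + 2·i.

Final answer: 4·π^2/3 - i·π^2 + 2·i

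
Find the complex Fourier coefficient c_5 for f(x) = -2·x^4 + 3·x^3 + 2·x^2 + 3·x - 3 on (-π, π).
Compute the real Fourier coefficients first: a_5 = -296/625 + 16·π^2/25, b_5 = 114/125 + 6·π^2/5.
Then c_5 = (a_5 − i·b_5)/2 = -148/625 + 8·π^2/25 - 3·i·π^2/5 - 57·i/125.

Final answer: -148/625 + 8·π^2/25 - 3·i·π^2/5 - 57·i/125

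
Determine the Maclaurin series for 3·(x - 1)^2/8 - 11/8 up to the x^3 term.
3·x^2/8 - 3·x/4 - 1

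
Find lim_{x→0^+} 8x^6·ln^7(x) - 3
The product is a 0·∞ indeterminate form at x → 0⁺.
Rewrite the product as 8·ln^7(x) / x^(-6) and apply L'Hôpital, or use the standard hierarchy x^(-6) ≫ |ln x|^7 as x → 0⁺.
The indeterminate product → 0, so the limit = -3.

Final answer: -3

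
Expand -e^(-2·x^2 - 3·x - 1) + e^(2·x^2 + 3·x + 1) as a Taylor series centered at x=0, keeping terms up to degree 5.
x^5·(-39·e^(-1)/40 + 681·e/40) + x^4·(29·e^(-1)/8 + 115·e/8) + x^3·(-3·e^(-1)/2 + 21·e/2) + x^2·(-5·e^(-1)/2 + 13·e/2) + x·(3·e^(-1) + 3·e) - e^(-1) + e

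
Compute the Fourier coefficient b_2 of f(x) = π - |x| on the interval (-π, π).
b_2 = (1/π) ∫_{-π}^{π} f(x)·sin(2x) dx.
Evaluate the integral (use parity and integration by parts as needed): b_2 = 0.

Final answer: 0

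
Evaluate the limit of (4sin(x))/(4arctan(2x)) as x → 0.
Both numerator and denominator → 0 as x → 0; this is a 0/0 indeterminate form.
Expand each to leading order near x = 0: numerator ~ 4·x, denominator ~ 8·x.
The limit of the ratio is 1/2.

Final answer: 1/2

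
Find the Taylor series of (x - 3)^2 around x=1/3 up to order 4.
64/9 - 16·(x - 1/3)/3 + (x - 1/3)^2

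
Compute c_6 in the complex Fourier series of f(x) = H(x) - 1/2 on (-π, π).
Compute the real Fourier coefficients first: a_6 = 0, b_6 = 0.
Then c_6 = (a_6 − i·b_6)/2 = 0.

Final answer: 0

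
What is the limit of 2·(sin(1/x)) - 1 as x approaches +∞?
Evaluate the dominant behaviour as x → +∞; each term tends to a finite value or vanishes.
Limit = -1.

Final answer: -1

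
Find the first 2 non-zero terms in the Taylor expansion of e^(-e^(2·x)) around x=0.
-2·x·e^(-1) + e^(-1)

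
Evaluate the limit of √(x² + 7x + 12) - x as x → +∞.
This is an ∞ − ∞ indeterminate form.
Multiply and divide by the conjugate √(x²+7x + 12) + x; the x² terms cancel, leaving (7x + 12)/(√(x²+7x + 12)+x) → 7/2.
Limit = 7/2.

Final answer: 7/2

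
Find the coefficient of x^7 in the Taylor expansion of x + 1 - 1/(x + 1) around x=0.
Expand to order 7: x + 1 - 1/(x + 1) = x^7 - x^6 + x^5 - x^4 + x^3 - x^2 + 2·x + O(x^8).
The coefficient of x^7 is 1.

Final answer: 1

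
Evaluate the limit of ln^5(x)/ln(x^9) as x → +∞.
This is an ∞/∞ indeterminate form as x → +∞.
Write ln(x^9) = 9·ln(x), reducing the quotient to ln^4(x)/9 → ∞.
Limit = ∞.

Final answer: ∞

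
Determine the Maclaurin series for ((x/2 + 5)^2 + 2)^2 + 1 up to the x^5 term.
x^4/16 + 5·x^3/2 + 77·x^2/2 + 270·x + 730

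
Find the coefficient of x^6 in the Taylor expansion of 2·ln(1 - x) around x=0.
Expand to order 6: 2·ln(1 - x) = -x^6/3 - 2·x^5/5 - x^4/2 - 2·x^3/3 - x^2 - 2·x + O(x^7).
The coefficient of x^6 is -1/3.

Final answer: -1/3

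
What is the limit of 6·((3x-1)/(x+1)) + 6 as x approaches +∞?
Evaluate the dominant behaviour as x → +∞; each term tends to a finite value or vanishes.
Limit = 24.

Final answer: 24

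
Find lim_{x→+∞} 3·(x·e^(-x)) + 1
Evaluate the dominant behaviour as x → +∞; each term tends to a finite value or vanishes.
Limit = 1.

Final answer: 1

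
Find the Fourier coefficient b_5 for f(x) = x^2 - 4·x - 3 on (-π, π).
b_5 = (1/π) ∫_{-π}^{π} f(x)·sin(5x) dx.
Evaluate the integral (use parity and integration by parts as needed): b_5 = -8/5.

Final answer: -8/5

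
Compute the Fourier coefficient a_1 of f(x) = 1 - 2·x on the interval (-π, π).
a_1 = (1/π) ∫_{-π}^{π} f(x)·cos(1x) dx.
Evaluate the integral (use parity and integration by parts as needed): a_1 = 0.

Final answer: 0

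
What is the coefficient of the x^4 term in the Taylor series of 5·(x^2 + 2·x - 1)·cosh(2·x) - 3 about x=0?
Expand to order 4: 5·(x^2 + 2·x - 1)·cosh(2·x) - 3 = 20·x^4/3 + 20·x^3 - 5·x^2 + 10·x - 8 + O(x^5).
The coefficient of x^4 is 20/3.

Final answer: 20/3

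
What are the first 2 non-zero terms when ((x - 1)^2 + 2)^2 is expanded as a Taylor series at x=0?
9 - 12·x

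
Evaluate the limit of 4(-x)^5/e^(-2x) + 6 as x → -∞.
The quotient is an ∞/∞ indeterminate form as x → -∞.
Compare growth rates of the dominant terms (exponentials ≫ polynomials ≫ logarithms), or apply L'Hôpital's rule; the quotient → 0.
Adding the constant: 0 + 6 = 6. Limit = 6.

Final answer: 6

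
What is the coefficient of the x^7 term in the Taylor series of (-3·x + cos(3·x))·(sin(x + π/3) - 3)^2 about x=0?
Expand to order 7: (-3·x + cos(3·x))·(sin(x + π/3) - 3)^2 = x^7·(-81·√(3)/160 - 9·(-3 + √(3)/2)^2·(1/(120·(-3 + √(3)/2)) + √(3)/(16·(-3 + √(3)/2)^2))/2 + 27·(-3 + √(3)/2)^2·(-√(3)/(4·(-3 + √(3)/2)^2) - 1/(6·(-3 + √(3)/2)))/8 + (-3 + √(3)/2)^2·(-√(3)/(160·(-3 + √(3)/2)^2) - 1/(5040·(-3 + √(3)/2))) - 3·(-3 + √(3)/2)^2·(-29/(1440·(-3 + √(3)/2)^2) - √(3)/(720·(-3 + √(3)/2))) + 243/80) + x^6·(-81·(-3 + √(3)/2)^2/80 - 3·(-3 + √(3)/2)^2·(1/(120·(-3 + √(3)/2)) + √(3)/(16·(-3 + √(3)/2)^2)) + (-3 + √(3)/2)^2·(-29/(1440·(-3 + √(3)/2)^2) - √(3)/(720·(-3 + √(3)/2))) - 9·(-3 + √(3)/2)^2·(√(3)/(24·(-3 + √(3)/2)) + 5/(48·(-3 + √(3)/2)^2))/2 + 27·(-3 + √(3)/2)^2·(1/(4·(-3 + √(3)/2)^2) - √(3)/(2·(-3 + √(3)/2)))/8) + x^5·(-81/8 + (-3 + √(3)/2)^2·(1/(120·(-3 + √(3)/2)) + √(3)/(16·(-3 + √(3)/2)^2)) - 3·(-3 + √(3)/2)^2·(√(3)/(24·(-3 + √(3)/2)) + 5/(48·(-3 + √(3)/2)^2)) - 9·(-3 + √(3)/2)^2·(-√(3)/(4·(-3 + √(3)/2)^2) - 1/(6·(-3 + √(3)/2)))/2 + 27·√(3)/16) + x^4·(-9·(-3 + √(3)/2)^2·(1/(4·(-3 + √(3)/2)^2) - √(3)/(2·(-3 + √(3)/2)))/2 + (-3 + √(3)/2)^2·(√(3)/(24·(-3 + √(3)/2)) + 5/(48·(-3 + √(3)/2)^2)) - 3·(-3 + √(3)/2)^2·(-√(3)/(4·(-3 + √(3)/2)^2) - 1/(6·(-3 + √(3)/2))) + 27·(-3 + √(3)/2)^2/8) + x^3·(-3·(-3 + √(3)/2)^2·(1/(4·(-3 + √(3)/2)^2) - √(3)/(2·(-3 + √(3)/2))) - 9·√(3)/4 + (-3 + √(3)/2)^2·(-√(3)/(4·(-3 + √(3)/2)^2) - 1/(6·(-3 + √(3)/2))) + 27/2) + x^2·(-9·(-3 + √(3)/2)^2/2 - 3·√(3)/2 + (-3 + √(3)/2)^2·(1/(4·(-3 + √(3)/2)^2) - √(3)/(2·(-3 + √(3)/2))) + 9) + x·(-3·(-3 + √(3)/2)^2 - 3 + √(3)/2) + (-3 + √(3)/2)^2 + O(x^8).
The coefficient of x^7 is -81·√(3)/160 - 9·(-3 + √(3)/2)^2·(1/(120·(-3 + √(3)/2)) + √(3)/(16·(-3 + √(3)/2)^2))/2 + 27·(-3 + √(3)/2)^2·(-√(3)/(4·(-3 + √(3)/2)^2) - 1/(6·(-3 + √(3)/2)))/8 + (-3 + √(3)/2)^2·(-√(3)/(160·(-3 + √(3)/2)^2) - 1/(5040·(-3 + √(3)/2))) - 3·(-3 + √(3)/2)^2·(-29/(1440·(-3 + √(3)/2)^2) - √(3)/(720·(-3 + √(3)/2))) + 243/80.

Final answer: -81·√(3)/160 - 9·(-3 + √(3)/2)^2·(1/(120·(-3 + √(3)/2)) + √(3)/(16·(-3 + √(3)/2)^2))/2 + 27·(-3 + √(3)/2)^2·(-√(3)/(4·(-3 + √(3)/2)^2) - 1/(6·(-3 + √(3)/2)))/8 + (-3 + √(3)/2)^2·(-√(3)/(160·(-3 + √(3)/2)^2) - 1/(5040·(-3 + √(3)/2))) - 3·(-3 + √(3)/2)^2·(-29/(1440·(-3 + √(3)/2)^2) - √(3)/(720·(-3 + √(3)/2))) + 243/80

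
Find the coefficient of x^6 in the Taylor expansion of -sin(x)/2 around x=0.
Expand to order 6: -sin(x)/2 = -x^5/240 + x^3/12 - x/2 + O(x^7).
The coefficient of x^6 is 0.

Final answer: 0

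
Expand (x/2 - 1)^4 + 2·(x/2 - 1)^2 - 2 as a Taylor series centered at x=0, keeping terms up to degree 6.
x^4/16 - x^3/2 + 2·x^2 - 4·x + 1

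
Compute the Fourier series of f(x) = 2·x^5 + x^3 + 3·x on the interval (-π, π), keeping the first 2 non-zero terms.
(-78·π^2 + 4·π^4 + 474)·sin(x) + (-2·π^4 - 33/2 + 9·π^2)·sin(2·x)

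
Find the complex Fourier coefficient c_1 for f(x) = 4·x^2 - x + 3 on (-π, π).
Compute the real Fourier coefficients first: a_1 = -16, b_1 = -2.
Then c_1 = (a_1 − i·b_1)/2 = -8 + i.

Final answer: -8 + i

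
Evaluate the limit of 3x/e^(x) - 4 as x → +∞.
The quotient is an ∞/∞ indeterminate form as x → +∞.
The exponential denominator e^(x) dominates the polynomial numerator (e^x ≫ x as x → ∞), so the quotient → 0.
Adding the constant: 0 - 4 = -4. Limit = -4.

Final answer: -4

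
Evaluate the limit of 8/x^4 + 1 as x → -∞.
Evaluate the dominant behaviour as x → -∞; each term tends to a finite value or vanishes.
Limit = 1.

Final answer: 1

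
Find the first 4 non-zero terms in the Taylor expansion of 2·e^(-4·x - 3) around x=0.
-64·x^3·e^(-3)/3 + 16·x^2·e^(-3) - 8·x·e^(-3) + 2·e^(-3)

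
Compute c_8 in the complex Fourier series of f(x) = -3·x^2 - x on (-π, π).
Compute the real Fourier coefficients first: a_8 = -3/16, b_8 = 1/4.
Then c_8 = (a_8 − i·b_8)/2 = -3/32 - i/8.

Final answer: -3/32 - i/8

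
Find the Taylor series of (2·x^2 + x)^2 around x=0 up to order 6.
4·x^4 + 4·x^3 + x^2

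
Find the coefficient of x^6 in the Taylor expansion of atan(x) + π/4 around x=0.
Expand to order 6: atan(x) + π/4 = x^5/5 - x^3/3 + x + π/4 + O(x^7).
The coefficient of x^6 is 0.

Final answer: 0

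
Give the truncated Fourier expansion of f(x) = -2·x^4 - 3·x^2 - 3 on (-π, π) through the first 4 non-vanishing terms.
(-84 + 16·π^2)·cos(x) + (3 - 4·π^2)·cos(2·x) + (4/27 + 16·π^2/9)·cos(3·x) - 2·π^4/5 - π^2 - 3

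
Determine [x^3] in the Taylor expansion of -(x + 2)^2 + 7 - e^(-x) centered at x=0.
Expand to order 3: -(x + 2)^2 + 7 - e^(-x) = x^3/6 - 3·x^2/2 - 3·x + 2 + O(x^4).
The coefficient of x^3 is 1/6.

Final answer: 1/6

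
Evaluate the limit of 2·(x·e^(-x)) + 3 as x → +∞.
Evaluate the dominant behaviour as x → +∞; each term tends to a finite value or vanishes.
Limit = 3.

Final answer: 3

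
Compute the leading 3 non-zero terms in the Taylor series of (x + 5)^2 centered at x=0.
x^2 + 10·x + 25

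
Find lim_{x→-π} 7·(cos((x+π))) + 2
Direct substitution at x = -π gives 9.

Final answer: 9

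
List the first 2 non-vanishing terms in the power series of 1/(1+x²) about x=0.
1 - x^2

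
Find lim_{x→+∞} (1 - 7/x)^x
As x → +∞: this is the defining limit (1 - 7/x)^x → e^(-7).
Limit = e^(-7).

Final answer: e^(-7)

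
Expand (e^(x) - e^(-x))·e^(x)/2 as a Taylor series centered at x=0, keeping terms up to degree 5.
2·x^5/15 + x^4/3 + 2·x^3/3 + x^2 + x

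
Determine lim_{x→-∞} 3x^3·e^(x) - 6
The product is a 0·∞ indeterminate form at x → -∞.
Rewrite the product as 3x^3 / e^(-x) (an ∞/∞ form) and apply L'Hôpital, or use the standard hierarchy e^(|x|) ≫ |x^3| as x → -∞.
The indeterminate product → 0, so the limit = -6.

Final answer: -6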